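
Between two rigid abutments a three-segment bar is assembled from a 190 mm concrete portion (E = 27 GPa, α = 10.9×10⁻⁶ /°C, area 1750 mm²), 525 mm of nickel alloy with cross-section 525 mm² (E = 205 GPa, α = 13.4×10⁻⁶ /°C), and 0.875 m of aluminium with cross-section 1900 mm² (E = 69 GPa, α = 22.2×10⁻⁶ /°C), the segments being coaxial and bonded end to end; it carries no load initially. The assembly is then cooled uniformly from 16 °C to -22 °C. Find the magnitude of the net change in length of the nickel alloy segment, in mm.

With the walls removed the bar would change length by δ_free = Σ αᵢΔT Lᵢ = 10.9×10⁻⁶×38×190 + 13.4×10⁻⁶×38×525 + 22.2×10⁻⁶×38×875 = 1.084 mm.
The rigid supports impose zero overall length change; the single axial force P common to all segments must satisfy P Σ Lᵢ/(AᵢEᵢ) = δ_free.
Σ Lᵢ/(AᵢEᵢ) = 190/(1750×27×10³) + 525/(525×205×10³) + 875/(1900×69×10³) = 1.557×10⁻⁵ mm/N.
Hence P = δ_free / Σ(L/AE) = 1.084/1.557×10⁻⁵ = 69.62 kN (tensile).
For the nickel alloy segment, free thermal change = 13.4×10⁻⁶×38×525 = 0.2673 mm and elastic change from P = 69620×525/(525×205×10³) = 0.3396 mm; these oppose, so the net change is 0.0723 mm (segment lengthens).

|ΔL| ≈ 0.0723 mm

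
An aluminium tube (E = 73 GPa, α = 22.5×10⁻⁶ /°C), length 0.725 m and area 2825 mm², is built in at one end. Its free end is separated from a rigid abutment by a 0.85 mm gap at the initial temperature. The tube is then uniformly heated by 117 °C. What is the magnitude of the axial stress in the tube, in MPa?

σ ≈ 107 MPa (compressive)

If the wall were absent the tube would grow by αΔT L = 22.5×10⁻⁶ × 117 × 725 = 1.909 mm.
After closing the 0.85 mm clearance, 1.909 − 0.85 = 1.059 mm of expansion remains to be suppressed by the wall.
That suppressed elongation corresponds to σ = E·Δ/L = 73×10³ × 1.059/725 = 106.6 MPa.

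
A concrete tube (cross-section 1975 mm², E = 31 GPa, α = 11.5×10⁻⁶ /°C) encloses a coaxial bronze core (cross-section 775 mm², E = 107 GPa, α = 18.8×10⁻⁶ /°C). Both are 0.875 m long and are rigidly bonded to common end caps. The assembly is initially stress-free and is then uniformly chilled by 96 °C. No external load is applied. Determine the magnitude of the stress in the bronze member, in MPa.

The bronze has the larger α, so on cooling it would change length more than the concrete if both were free. The rigid plates force a common final length, so the bronze is put into tension and the concrete into compression, with equal and opposite forces P (no external load).
Setting the final lengths equal and cancelling L: (α₁ − α₂)ΔT = P/(A₁E₁) + P/(A₂E₂).
|α₁ − α₂|·ΔT = 7.3×10⁻⁶ × 96 = 0.0007008.
1/(A₁E₁) + 1/(A₂E₂) = 1/(1975×31×10³) + 1/(775×107×10³) = 2.839×10⁻⁸ N⁻¹.
P = 0.0007008 / 2.839×10⁻⁸ = 24680 N = 24.68 kN.
σ_{bronze} = P/A₂ = 24680/775 = 31.85 MPa, tensile.

σ ≈ 31.8 MPa (tensile)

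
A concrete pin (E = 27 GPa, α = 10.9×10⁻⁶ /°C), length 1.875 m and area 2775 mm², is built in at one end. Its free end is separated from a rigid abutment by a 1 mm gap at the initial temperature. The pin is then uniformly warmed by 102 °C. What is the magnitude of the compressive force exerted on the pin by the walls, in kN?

If the wall were absent the pin would grow by αΔT L = 10.9×10⁻⁶ × 102 × 1875 = 2.085 mm.
After closing the 1 mm clearance, 2.085 − 1 = 1.085 mm of expansion remains to be suppressed by the wall.
Compatibility: PL/(AE) = 1.085 mm, so σ = P/A = E × (1.085/1875) = 15.62 MPa.
P = σA = 15.62 × 2775 = 43.34 kN.

P ≈ 43.3 kN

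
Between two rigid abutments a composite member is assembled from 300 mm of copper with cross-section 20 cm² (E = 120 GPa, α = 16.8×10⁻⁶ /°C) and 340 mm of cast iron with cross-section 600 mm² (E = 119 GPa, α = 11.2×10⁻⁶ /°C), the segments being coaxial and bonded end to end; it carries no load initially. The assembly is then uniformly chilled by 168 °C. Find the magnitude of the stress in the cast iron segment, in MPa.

With the walls removed the bar would change length by δ_free = Σ αᵢΔT Lᵢ = 16.8×10⁻⁶×168×300 + 11.2×10⁻⁶×168×340 = 1.486 mm.
The rigid supports impose zero overall length change; the single axial force P common to all segments must satisfy P Σ Lᵢ/(AᵢEᵢ) = δ_free.
Σ Lᵢ/(AᵢEᵢ) = 300/(2000×120×10³) + 340/(600×119×10³) = 6.012×10⁻⁶ mm/N.
P = 1.486 / 6.012×10⁻⁶ = 247300 N = 247.3 kN, tensile.
σ_{cast iron} = P / A = 247300 / 600 = 412.1 MPa.

σ ≈ 412 MPa (tensile)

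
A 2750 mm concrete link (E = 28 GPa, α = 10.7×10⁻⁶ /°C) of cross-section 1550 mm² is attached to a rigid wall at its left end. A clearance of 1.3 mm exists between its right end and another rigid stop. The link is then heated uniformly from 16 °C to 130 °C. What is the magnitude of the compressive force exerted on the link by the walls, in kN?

P ≈ 32.4 kN

Free thermal elongation = αΔT L = 10.7×10⁻⁶ × 114 × 2750 = 3.354 mm.
The gap closes (δ_free > 1.3 mm) and the wall then resists a further 3.354 − 1.3 = 2.054 mm of expansion.
That suppressed elongation corresponds to σ = E·Δ/L = 28×10³ × 2.054/2750 = 20.92 MPa.
P = σA = 20.92 × 1550 = 32.42 kN.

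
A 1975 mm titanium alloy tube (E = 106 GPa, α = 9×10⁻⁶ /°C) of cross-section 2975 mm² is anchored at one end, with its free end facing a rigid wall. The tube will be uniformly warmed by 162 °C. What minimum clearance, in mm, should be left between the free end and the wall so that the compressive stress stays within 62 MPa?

With no wall the tube would lengthen by αΔT L = 9×10⁻⁶ × 162 × 1975 = 2.88 mm.
A stress of 62 MPa corresponds to the wall pushing the tube back by σL/E = 62×1975/(106×10³) = 1.155 mm.
So the gap has to take up the difference, g_min = δ_free − σL/E = 2.88 − 1.155 = 1.724 mm.

g ≈ 1.72 mm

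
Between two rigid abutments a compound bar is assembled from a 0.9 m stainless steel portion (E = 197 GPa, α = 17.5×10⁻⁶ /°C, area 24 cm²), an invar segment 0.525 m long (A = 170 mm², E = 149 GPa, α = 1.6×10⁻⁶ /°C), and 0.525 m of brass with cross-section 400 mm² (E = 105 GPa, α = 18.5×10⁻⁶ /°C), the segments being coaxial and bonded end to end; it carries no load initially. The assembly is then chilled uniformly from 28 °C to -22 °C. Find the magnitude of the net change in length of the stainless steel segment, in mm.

|ΔL| ≈ 0.716 mm

With the walls removed the bar would change length by δ_free = Σ αᵢΔT Lᵢ = 17.5×10⁻⁶×50×900 + 1.6×10⁻⁶×50×525 + 18.5×10⁻⁶×50×525 = 1.315 mm.
Since the ends are fixed, an axial force P builds up, equal in every segment, with P · Σ Lᵢ/(AᵢEᵢ) = δ_free.
Σ Lᵢ/(AᵢEᵢ) = 900/(2400×197×10³) + 525/(170×149×10³) + 525/(400×105×10³) = 3.513×10⁻⁵ mm/N.
P = 1.315 / 3.513×10⁻⁵ = 37440 N = 37.44 kN, tensile.
For the stainless steel segment, free thermal change = 17.5×10⁻⁶×50×900 = 0.7875 mm and elastic change from P = 37440×900/(2400×197×10³) = 0.07126 mm; these oppose, so the net change is 0.716 mm (segment shortens).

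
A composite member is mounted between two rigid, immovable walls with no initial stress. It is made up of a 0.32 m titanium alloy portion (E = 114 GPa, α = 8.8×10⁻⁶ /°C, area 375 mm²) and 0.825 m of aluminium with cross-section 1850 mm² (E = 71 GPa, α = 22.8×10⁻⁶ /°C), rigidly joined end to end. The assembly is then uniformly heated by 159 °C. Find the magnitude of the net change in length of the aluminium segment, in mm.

With the walls removed the bar would change length by δ_free = Σ αᵢΔT Lᵢ = 8.8×10⁻⁶×159×320 + 22.8×10⁻⁶×159×825 = 3.439 mm.
Since the ends are fixed, an axial force P builds up, equal in every segment, with P · Σ Lᵢ/(AᵢEᵢ) = δ_free.
Σ Lᵢ/(AᵢEᵢ) = 320/(375×114×10³) + 825/(1850×71×10³) = 1.377×10⁻⁵ mm/N.
Hence P = δ_free / Σ(L/AE) = 3.439/1.377×10⁻⁵ = 249.8 kN (compressive).
For the aluminium segment, free thermal change = 22.8×10⁻⁶×159×825 = 2.991 mm and elastic change from P = 249800×825/(1850×71×10³) = 1.569 mm; these oppose, so the net change is 1.42 mm (segment lengthens).

|ΔL| ≈ 1.42 mm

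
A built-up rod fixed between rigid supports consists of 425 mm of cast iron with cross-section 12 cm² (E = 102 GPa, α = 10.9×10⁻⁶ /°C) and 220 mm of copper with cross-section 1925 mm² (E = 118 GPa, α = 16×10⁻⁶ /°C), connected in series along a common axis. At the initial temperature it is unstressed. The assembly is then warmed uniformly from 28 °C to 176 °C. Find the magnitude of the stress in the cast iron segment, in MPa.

Free thermal expansion of the whole bar: Σ αᵢΔT Lᵢ = 10.9×10⁻⁶×148×425 + 16×10⁻⁶×148×220 = 1.207 mm.
Since the ends are fixed, an axial force P builds up, equal in every segment, with P · Σ Lᵢ/(AᵢEᵢ) = δ_free.
The series flexibility is Σ Lᵢ/(AᵢEᵢ) = 425/(1200×102×10³) + 220/(1925×118×10³) = 4.441×10⁻⁶ mm/N.
So P = 1.207 / 4.441×10⁻⁶ = 271.7 kN, compressive.
σ_{cast iron} = P / A = 271700 / 1200 = 226.4 MPa.

σ ≈ 226 MPa (compressive)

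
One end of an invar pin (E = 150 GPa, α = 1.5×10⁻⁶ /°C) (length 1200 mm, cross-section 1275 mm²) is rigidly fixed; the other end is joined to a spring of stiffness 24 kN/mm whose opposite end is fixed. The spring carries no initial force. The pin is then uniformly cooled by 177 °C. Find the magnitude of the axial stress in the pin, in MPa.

If the spring were absent the pin would shorten by αΔT L = 1.5×10⁻⁶ × 177 × 1200 = 0.3186 mm.
Let P be the tensile force in the spring. The pin extends elastically by PL/(AE) and the spring stretches by P/k; together these equal δ_free.
So P = δ_free / [L/(AE) + 1/k] = 0.3186 / [ 1200/(1275×150×10³) + 1/(24×10³) ].
P = 0.3186 / 4.794×10⁻⁵ = 6646 N.
σ = P/A = 6646/1275 = 5.212 MPa.

σ ≈ 5.21 MPa (tensile)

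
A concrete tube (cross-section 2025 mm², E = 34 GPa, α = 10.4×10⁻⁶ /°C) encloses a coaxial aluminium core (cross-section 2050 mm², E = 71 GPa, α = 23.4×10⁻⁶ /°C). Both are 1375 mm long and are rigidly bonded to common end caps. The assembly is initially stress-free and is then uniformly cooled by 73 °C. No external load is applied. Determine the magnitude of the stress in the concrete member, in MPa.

σ ≈ 21.9 MPa (compressive)

Both members must finish at the same length. With the larger α, the aluminium tends to over-contract; the plates restrain it, putting the aluminium in tension and the concrete in compression. With no external load the two internal forces are equal and opposite, magnitude P.
Equating the net (thermal + elastic) strains gives |α₁ − α₂|·ΔT = P·[1/(A₁E₁) + 1/(A₂E₂)].
|α₁ − α₂|·ΔT = 13×10⁻⁶ × 73 = 0.000949.
1/(A₁E₁) + 1/(A₂E₂) = 1/(2025×34×10³) + 1/(2050×71×10³) = 2.139×10⁻⁸ N⁻¹.
So P = 0.000949 / 2.139×10⁻⁸ = 44.36 kN.
σ_{concrete} = P/A₁ = 44360/2025 = 21.9 MPa, compressive.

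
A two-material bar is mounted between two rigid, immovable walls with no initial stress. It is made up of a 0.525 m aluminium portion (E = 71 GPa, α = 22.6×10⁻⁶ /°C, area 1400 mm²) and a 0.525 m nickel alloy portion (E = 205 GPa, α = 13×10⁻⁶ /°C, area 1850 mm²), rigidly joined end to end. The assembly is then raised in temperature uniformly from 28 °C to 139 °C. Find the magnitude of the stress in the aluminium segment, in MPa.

σ ≈ 222 MPa (compressive)

Free thermal expansion of the whole bar: Σ αᵢΔT Lᵢ = 22.6×10⁻⁶×111×525 + 13×10⁻⁶×111×525 = 2.075 mm.
Since the ends are fixed, an axial force P builds up, equal in every segment, with P · Σ Lᵢ/(AᵢEᵢ) = δ_free.
Σ Lᵢ/(AᵢEᵢ) = 525/(1400×71×10³) + 525/(1850×205×10³) = 6.666×10⁻⁶ mm/N.
Hence P = δ_free / Σ(L/AE) = 2.075/6.666×10⁻⁶ = 311.2 kN (compressive).
σ_{aluminium} = P / A = 311200 / 1400 = 222.3 MPa.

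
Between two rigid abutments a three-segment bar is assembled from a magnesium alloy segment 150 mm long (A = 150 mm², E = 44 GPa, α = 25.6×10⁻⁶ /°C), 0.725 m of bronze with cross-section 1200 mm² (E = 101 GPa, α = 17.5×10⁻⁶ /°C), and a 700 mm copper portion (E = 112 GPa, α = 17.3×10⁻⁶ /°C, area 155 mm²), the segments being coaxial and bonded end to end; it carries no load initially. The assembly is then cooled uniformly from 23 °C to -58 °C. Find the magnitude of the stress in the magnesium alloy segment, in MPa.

With the walls removed the bar would change length by δ_free = Σ αᵢΔT Lᵢ = 25.6×10⁻⁶×81×150 + 17.5×10⁻⁶×81×725 + 17.3×10⁻⁶×81×700 = 2.32 mm.
The rigid supports impose zero overall length change; the single axial force P common to all segments must satisfy P Σ Lᵢ/(AᵢEᵢ) = δ_free.
Σ Lᵢ/(AᵢEᵢ) = 150/(150×44×10³) + 725/(1200×101×10³) + 700/(155×112×10³) = 6.903×10⁻⁵ mm/N.
So P = 2.32 / 6.903×10⁻⁵ = 33.6 kN, tensile.
σ_{magnesium alloy} = P / A = 33600 / 150 = 224 MPa.

σ ≈ 224 MPa (tensile)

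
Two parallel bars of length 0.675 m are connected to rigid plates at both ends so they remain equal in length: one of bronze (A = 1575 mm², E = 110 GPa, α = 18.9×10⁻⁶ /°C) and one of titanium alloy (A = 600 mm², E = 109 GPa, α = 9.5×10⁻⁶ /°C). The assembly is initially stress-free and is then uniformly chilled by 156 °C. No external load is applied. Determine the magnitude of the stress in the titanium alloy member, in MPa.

σ ≈ 116 MPa (compressive)

Equilibrium of a rigid end plate with no external load gives equal and opposite internal forces ±P in the two members. Since α_{bronze} > α_{titanium alloy}, cooling drives the bronze into tension and the titanium alloy into compression.
Compatibility of the two members (thermal + elastic change equal): (α₁ − α₂)ΔT = P·[1/(A₁E₁) + 1/(A₂E₂)].
|α₁ − α₂|·ΔT = 9.4×10⁻⁶ × 156 = 0.001466.
1/(A₁E₁) + 1/(A₂E₂) = 1/(1575×110×10³) + 1/(600×109×10³) = 2.106×10⁻⁸ N⁻¹.
P = 0.001466 / 2.106×10⁻⁸ = 69620 N = 69.62 kN.
σ_{titanium alloy} = P/A₂ = 69620/600 = 116 MPa, compressive.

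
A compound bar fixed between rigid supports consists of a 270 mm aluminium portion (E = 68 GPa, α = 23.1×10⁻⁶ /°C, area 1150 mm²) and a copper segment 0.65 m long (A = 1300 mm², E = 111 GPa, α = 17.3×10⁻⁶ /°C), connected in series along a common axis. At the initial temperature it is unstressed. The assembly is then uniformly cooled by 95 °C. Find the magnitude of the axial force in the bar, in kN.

P ≈ 209 kN (tensile)

With the walls removed the bar would change length by δ_free = Σ αᵢΔT Lᵢ = 23.1×10⁻⁶×95×270 + 17.3×10⁻⁶×95×650 = 1.661 mm.
The rigid supports impose zero overall length change; the single axial force P common to all segments must satisfy P Σ Lᵢ/(AᵢEᵢ) = δ_free.
The series flexibility is Σ Lᵢ/(AᵢEᵢ) = 270/(1150×68×10³) + 650/(1300×111×10³) = 7.957×10⁻⁶ mm/N.
Hence P = δ_free / Σ(L/AE) = 1.661/7.957×10⁻⁶ = 208.7 kN (tensile).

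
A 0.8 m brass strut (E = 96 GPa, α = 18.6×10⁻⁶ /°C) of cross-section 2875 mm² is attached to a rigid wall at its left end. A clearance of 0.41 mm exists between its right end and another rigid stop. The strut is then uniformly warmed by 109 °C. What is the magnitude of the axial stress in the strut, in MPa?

If the wall were absent the strut would grow by αΔT L = 18.6×10⁻⁶ × 109 × 800 = 1.622 mm.
After closing the 0.41 mm clearance, 1.622 − 0.41 = 1.212 mm of expansion remains to be suppressed by the wall.
Compatibility: PL/(AE) = 1.212 mm, so σ = P/A = E × (1.212/800) = 145.4 MPa.

σ ≈ 145 MPa (compressive)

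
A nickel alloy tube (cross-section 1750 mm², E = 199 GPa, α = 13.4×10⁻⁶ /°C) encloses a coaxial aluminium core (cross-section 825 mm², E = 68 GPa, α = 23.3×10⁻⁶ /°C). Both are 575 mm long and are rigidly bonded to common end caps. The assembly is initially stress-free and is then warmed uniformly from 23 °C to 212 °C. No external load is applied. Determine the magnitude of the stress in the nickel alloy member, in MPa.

Both members must finish at the same length. With the larger α, the aluminium tends to over-expand; the plates restrain it, putting the aluminium in compression and the nickel alloy in tension. With no external load the two internal forces are equal and opposite, magnitude P.
Compatibility of the two members (thermal + elastic change equal): (α₁ − α₂)ΔT = P·[1/(A₁E₁) + 1/(A₂E₂)].
|α₁ − α₂|·ΔT = 9.9×10⁻⁶ × 189 = 0.001871.
1/(A₁E₁) + 1/(A₂E₂) = 1/(1750×199×10³) + 1/(825×68×10³) = 2.07×10⁻⁸ N⁻¹.
So P = 0.001871 / 2.07×10⁻⁸ = 90.41 kN.
σ_{nickel alloy} = P/A₁ = 90410/1750 = 51.66 MPa, tensile.

σ ≈ 51.7 MPa (tensile)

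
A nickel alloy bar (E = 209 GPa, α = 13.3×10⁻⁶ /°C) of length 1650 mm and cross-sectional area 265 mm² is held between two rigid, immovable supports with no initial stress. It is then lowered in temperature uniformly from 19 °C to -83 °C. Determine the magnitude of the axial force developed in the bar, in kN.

P ≈ 75.1 kN (tensile)

Full restraint means ε = 0, so the stress is σ = EαΔT = 209×10³ × 13.3×10⁻⁶ × 102 = 283.5 MPa.
P = AEαΔT = 265 × 209×10³ × 13.3×10⁻⁶ × 102 = 75.14 kN (tensile).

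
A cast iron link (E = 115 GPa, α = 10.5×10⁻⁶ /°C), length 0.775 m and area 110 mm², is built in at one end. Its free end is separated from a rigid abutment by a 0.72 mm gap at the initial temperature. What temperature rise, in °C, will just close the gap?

ΔT ≈ 88.5 °C

The gap closes when αΔT L = 0.72 mm, since the link is still unstressed at that instant.
So ΔT = g/(αL) = 0.72/(10.5×10⁻⁶ × 775) = 88.48 °C.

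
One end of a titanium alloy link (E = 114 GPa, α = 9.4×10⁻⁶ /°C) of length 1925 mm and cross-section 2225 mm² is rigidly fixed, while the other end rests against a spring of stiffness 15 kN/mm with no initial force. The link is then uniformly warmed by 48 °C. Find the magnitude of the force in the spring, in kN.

P ≈ 11.7 kN

If the spring were absent the link would lengthen by αΔT L = 9.4×10⁻⁶ × 48 × 1925 = 0.8686 mm.
Let P be the compressive force at the spring. The link shortens elastically by PL/(AE) and the spring compresses by P/k; together these equal δ_free.
So P = δ_free / [L/(AE) + 1/k] = 0.8686 / [ 1925/(2225×114×10³) + 1/(15×10³) ].
P = 0.8686 / 7.426×10⁻⁵ = 11700 N.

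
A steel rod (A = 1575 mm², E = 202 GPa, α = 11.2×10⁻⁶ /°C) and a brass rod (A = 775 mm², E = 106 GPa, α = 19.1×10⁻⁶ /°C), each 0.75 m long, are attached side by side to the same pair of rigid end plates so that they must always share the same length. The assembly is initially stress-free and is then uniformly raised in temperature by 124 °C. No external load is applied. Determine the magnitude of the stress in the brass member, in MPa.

σ ≈ 82.5 MPa (compressive)

Both members must finish at the same length. With the larger α, the brass tends to over-expand; the plates restrain it, putting the brass in compression and the steel in tension. With no external load the two internal forces are equal and opposite, magnitude P.
Setting the final lengths equal and cancelling L: (α₁ − α₂)ΔT = P/(A₁E₁) + P/(A₂E₂).
|α₁ − α₂|·ΔT = 7.9×10⁻⁶ × 124 = 0.0009796.
1/(A₁E₁) + 1/(A₂E₂) = 1/(1575×202×10³) + 1/(775×106×10³) = 1.532×10⁻⁸ N⁻¹.
P = 0.0009796 / 1.532×10⁻⁸ = 63960 N = 63.96 kN.
σ_{brass} = P/A₂ = 63960/775 = 82.53 MPa, compressive.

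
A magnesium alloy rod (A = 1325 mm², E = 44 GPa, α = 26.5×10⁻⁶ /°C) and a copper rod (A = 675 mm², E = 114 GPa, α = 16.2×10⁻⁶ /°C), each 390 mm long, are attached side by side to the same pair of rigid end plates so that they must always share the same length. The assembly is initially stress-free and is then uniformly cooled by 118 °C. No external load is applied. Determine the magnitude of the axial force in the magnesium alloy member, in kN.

Equilibrium of a rigid end plate with no external load gives equal and opposite internal forces ±P in the two members. Since α_{magnesium alloy} > α_{copper}, cooling drives the magnesium alloy into tension and the copper into compression.
Setting the final lengths equal and cancelling L: (α₁ − α₂)ΔT = P/(A₁E₁) + P/(A₂E₂).
|α₁ − α₂|·ΔT = 10.3×10⁻⁶ × 118 = 0.001215.
1/(A₁E₁) + 1/(A₂E₂) = 1/(1325×44×10³) + 1/(675×114×10³) = 3.015×10⁻⁸ N⁻¹.
So P = 0.001215 / 3.015×10⁻⁸ = 40.31 kN.

P ≈ 40.3 kN (tensile in the magnesium alloy)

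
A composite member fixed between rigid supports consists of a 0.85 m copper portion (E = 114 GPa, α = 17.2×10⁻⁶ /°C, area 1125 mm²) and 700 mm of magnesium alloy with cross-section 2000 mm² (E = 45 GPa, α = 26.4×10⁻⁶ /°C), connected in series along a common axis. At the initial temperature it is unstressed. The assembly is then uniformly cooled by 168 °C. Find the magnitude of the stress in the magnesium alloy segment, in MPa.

Free thermal contraction of the whole bar: Σ αᵢΔT Lᵢ = 17.2×10⁻⁶×168×850 + 26.4×10⁻⁶×168×700 = 5.561 mm.
Since the ends are fixed, an axial force P builds up, equal in every segment, with P · Σ Lᵢ/(AᵢEᵢ) = δ_free.
Σ Lᵢ/(AᵢEᵢ) = 850/(1125×114×10³) + 700/(2000×45×10³) = 1.441×10⁻⁵ mm/N.
P = 5.561 / 1.441×10⁻⁵ = 386000 N = 386 kN, tensile.
σ_{magnesium alloy} = P / A = 386000 / 2000 = 193 MPa.

σ ≈ 193 MPa (tensile)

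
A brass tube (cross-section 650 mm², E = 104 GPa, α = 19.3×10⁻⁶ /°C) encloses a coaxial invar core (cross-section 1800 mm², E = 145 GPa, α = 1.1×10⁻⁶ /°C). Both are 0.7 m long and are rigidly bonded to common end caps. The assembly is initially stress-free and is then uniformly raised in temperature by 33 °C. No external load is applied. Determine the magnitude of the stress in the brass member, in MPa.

Both members must finish at the same length. With the larger α, the brass tends to over-expand; the plates restrain it, putting the brass in compression and the invar in tension. With no external load the two internal forces are equal and opposite, magnitude P.
Equating the net (thermal + elastic) strains gives |α₁ − α₂|·ΔT = P·[1/(A₁E₁) + 1/(A₂E₂)].
|α₁ − α₂|·ΔT = 18.2×10⁻⁶ × 33 = 0.0006006.
1/(A₁E₁) + 1/(A₂E₂) = 1/(650×104×10³) + 1/(1800×145×10³) = 1.862×10⁻⁸ N⁻¹.
P = 0.0006006 / 1.862×10⁻⁸ = 32250 N = 32.25 kN.
σ_{brass} = P/A₁ = 32250/650 = 49.61 MPa, compressive.

σ ≈ 49.6 MPa (compressive)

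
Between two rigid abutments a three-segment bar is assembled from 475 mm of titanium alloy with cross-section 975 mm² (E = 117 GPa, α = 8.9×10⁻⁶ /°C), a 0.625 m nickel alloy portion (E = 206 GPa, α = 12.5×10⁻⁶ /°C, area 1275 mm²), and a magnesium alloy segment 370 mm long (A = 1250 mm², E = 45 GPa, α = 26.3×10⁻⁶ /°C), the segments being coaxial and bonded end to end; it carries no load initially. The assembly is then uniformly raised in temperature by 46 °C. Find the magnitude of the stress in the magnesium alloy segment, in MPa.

σ ≈ 61.1 MPa (compressive)

Free thermal expansion of the whole bar: Σ αᵢΔT Lᵢ = 8.9×10⁻⁶×46×475 + 12.5×10⁻⁶×46×625 + 26.3×10⁻⁶×46×370 = 1.001 mm.
Since the ends are fixed, an axial force P builds up, equal in every segment, with P · Σ Lᵢ/(AᵢEᵢ) = δ_free.
Σ Lᵢ/(AᵢEᵢ) = 475/(975×117×10³) + 625/(1275×206×10³) + 370/(1250×45×10³) = 1.312×10⁻⁵ mm/N.
So P = 1.001 / 1.312×10⁻⁵ = 76.32 kN, compressive.
σ_{magnesium alloy} = P / A = 76320 / 1250 = 61.06 MPa.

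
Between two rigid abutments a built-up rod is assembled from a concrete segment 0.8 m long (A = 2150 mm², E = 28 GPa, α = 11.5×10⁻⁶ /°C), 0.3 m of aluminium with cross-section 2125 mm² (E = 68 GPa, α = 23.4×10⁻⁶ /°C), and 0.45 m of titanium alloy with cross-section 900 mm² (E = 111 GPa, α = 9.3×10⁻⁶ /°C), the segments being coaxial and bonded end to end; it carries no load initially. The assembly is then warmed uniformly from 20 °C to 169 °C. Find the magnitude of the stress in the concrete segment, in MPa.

If the supports were absent, the total length change would be Σ αᵢΔT Lᵢ = 11.5×10⁻⁶×149×800 + 23.4×10⁻⁶×149×300 + 9.3×10⁻⁶×149×450 = 3.04 mm.
The rigid supports impose zero overall length change; the single axial force P common to all segments must satisfy P Σ Lᵢ/(AᵢEᵢ) = δ_free.
Σ Lᵢ/(AᵢEᵢ) = 800/(2150×28×10³) + 300/(2125×68×10³) + 450/(900×111×10³) = 1.987×10⁻⁵ mm/N.
So P = 3.04 / 1.987×10⁻⁵ = 153 kN, compressive.
σ_{concrete} = P / A = 153000 / 2150 = 71.17 MPa.

σ ≈ 71.2 MPa (compressive)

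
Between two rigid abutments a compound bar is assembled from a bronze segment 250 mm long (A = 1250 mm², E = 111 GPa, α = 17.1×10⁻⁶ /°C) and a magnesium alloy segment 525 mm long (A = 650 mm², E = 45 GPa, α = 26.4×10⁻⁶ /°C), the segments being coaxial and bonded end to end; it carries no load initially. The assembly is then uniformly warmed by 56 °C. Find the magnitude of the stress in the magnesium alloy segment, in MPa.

Free thermal expansion of the whole bar: Σ αᵢΔT Lᵢ = 17.1×10⁻⁶×56×250 + 26.4×10⁻⁶×56×525 = 1.016 mm.
Since the ends are fixed, an axial force P builds up, equal in every segment, with P · Σ Lᵢ/(AᵢEᵢ) = δ_free.
The series flexibility is Σ Lᵢ/(AᵢEᵢ) = 250/(1250×111×10³) + 525/(650×45×10³) = 1.975×10⁻⁵ mm/N.
Hence P = δ_free / Σ(L/AE) = 1.016/1.975×10⁻⁵ = 51.42 kN (compressive).
σ_{magnesium alloy} = P / A = 51420 / 650 = 79.11 MPa.

σ ≈ 79.1 MPa (compressive)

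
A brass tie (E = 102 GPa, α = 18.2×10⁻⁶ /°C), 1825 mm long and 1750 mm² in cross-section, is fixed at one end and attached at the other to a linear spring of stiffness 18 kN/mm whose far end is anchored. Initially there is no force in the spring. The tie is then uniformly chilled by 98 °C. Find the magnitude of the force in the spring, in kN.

P ≈ 49.5 kN

If the spring were absent the tie would shorten by αΔT L = 18.2×10⁻⁶ × 98 × 1825 = 3.255 mm.
Let P be the tensile force in the spring. The tie extends elastically by PL/(AE) and the spring stretches by P/k; together these equal δ_free.
P [ L/(AE) + 1/k ] = δ_free → P [ 1825/(1750×102×10³) + 1/(18×10³) ] = 3.255.
P = 3.255 / 6.578×10⁻⁵ = 49480 N.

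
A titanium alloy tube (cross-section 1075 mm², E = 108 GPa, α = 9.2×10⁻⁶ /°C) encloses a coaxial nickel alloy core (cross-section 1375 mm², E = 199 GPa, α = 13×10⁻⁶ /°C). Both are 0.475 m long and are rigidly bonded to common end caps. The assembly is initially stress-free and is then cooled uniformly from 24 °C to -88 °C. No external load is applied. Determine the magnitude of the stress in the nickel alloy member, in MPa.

σ ≈ 25.2 MPa (tensile)

Both members must finish at the same length. With the larger α, the nickel alloy tends to over-contract; the plates restrain it, putting the nickel alloy in tension and the titanium alloy in compression. With no external load the two internal forces are equal and opposite, magnitude P.
Setting the final lengths equal and cancelling L: (α₁ − α₂)ΔT = P/(A₁E₁) + P/(A₂E₂).
|α₁ − α₂|·ΔT = 3.8×10⁻⁶ × 112 = 0.0004256.
1/(A₁E₁) + 1/(A₂E₂) = 1/(1075×108×10³) + 1/(1375×199×10³) = 1.227×10⁻⁸ N⁻¹.
P = 0.0004256 / 1.227×10⁻⁸ = 34690 N = 34.69 kN.
σ_{nickel alloy} = P/A₂ = 34690/1375 = 25.23 MPa, tensile.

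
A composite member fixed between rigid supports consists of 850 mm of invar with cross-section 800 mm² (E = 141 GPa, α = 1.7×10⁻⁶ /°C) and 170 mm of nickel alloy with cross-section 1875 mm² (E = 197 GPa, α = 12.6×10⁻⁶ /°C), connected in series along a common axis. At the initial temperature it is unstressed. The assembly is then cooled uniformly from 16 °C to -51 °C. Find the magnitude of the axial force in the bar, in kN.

With the walls removed the bar would change length by δ_free = Σ αᵢΔT Lᵢ = 1.7×10⁻⁶×67×850 + 12.6×10⁻⁶×67×170 = 0.2403 mm.
Since the ends are fixed, an axial force P builds up, equal in every segment, with P · Σ Lᵢ/(AᵢEᵢ) = δ_free.
Σ Lᵢ/(AᵢEᵢ) = 850/(800×141×10³) + 170/(1875×197×10³) = 7.996×10⁻⁶ mm/N.
P = 0.2403 / 7.996×10⁻⁶ = 30060 N = 30.06 kN, tensile.

P ≈ 30.1 kN (tensile)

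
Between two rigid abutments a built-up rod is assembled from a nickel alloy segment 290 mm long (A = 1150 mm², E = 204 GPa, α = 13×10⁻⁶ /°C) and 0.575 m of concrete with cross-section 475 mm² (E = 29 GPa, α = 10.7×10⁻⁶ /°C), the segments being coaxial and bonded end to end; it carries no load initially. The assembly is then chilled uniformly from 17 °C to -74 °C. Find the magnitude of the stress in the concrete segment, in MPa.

σ ≈ 44.2 MPa (tensile)

If the supports were absent, the total length change would be Σ αᵢΔT Lᵢ = 13×10⁻⁶×91×290 + 10.7×10⁻⁶×91×575 = 0.9029 mm.
Since the ends are fixed, an axial force P builds up, equal in every segment, with P · Σ Lᵢ/(AᵢEᵢ) = δ_free.
The series flexibility is Σ Lᵢ/(AᵢEᵢ) = 290/(1150×204×10³) + 575/(475×29×10³) = 4.298×10⁻⁵ mm/N.
So P = 0.9029 / 4.298×10⁻⁵ = 21.01 kN, tensile.
σ_{concrete} = P / A = 21010 / 475 = 44.23 MPa.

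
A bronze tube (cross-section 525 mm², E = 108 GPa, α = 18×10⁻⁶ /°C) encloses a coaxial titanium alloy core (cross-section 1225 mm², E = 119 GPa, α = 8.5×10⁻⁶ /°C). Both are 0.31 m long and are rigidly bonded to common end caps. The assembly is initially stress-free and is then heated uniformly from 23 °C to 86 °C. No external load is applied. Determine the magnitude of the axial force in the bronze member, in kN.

The bronze has the larger α, so on heating it would change length more than the titanium alloy if both were free. The rigid plates force a common final length, so the bronze is put into compression and the titanium alloy into tension, with equal and opposite forces P (no external load).
Compatibility of the two members (thermal + elastic change equal): (α₁ − α₂)ΔT = P·[1/(A₁E₁) + 1/(A₂E₂)].
|α₁ − α₂|·ΔT = 9.5×10⁻⁶ × 63 = 0.0005985.
1/(A₁E₁) + 1/(A₂E₂) = 1/(525×108×10³) + 1/(1225×119×10³) = 2.45×10⁻⁸ N⁻¹.
P = 0.0005985 / 2.45×10⁻⁸ = 24430 N = 24.43 kN.

P ≈ 24.4 kN (compressive in the bronze)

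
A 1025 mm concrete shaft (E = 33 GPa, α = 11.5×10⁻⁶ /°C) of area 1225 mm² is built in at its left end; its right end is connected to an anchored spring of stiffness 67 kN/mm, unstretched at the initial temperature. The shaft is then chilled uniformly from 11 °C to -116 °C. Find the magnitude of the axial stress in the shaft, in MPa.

The unrestrained thermal change is αΔT L = 11.5×10⁻⁶ × 127 × 1025 = 1.497 mm.
With a force P in the spring, the elastic change of the shaft is PL/(AE) and that of the spring is P/k; compatibility requires their sum to equal δ_free.
So P = δ_free / [L/(AE) + 1/k] = 1.497 / [ 1025/(1225×33×10³) + 1/(67×10³) ].
P = 1.497 / 4.028×10⁻⁵ = 37160 N.
σ = P/A = 37160/1225 = 30.34 MPa.

σ ≈ 30.3 MPa (tensile)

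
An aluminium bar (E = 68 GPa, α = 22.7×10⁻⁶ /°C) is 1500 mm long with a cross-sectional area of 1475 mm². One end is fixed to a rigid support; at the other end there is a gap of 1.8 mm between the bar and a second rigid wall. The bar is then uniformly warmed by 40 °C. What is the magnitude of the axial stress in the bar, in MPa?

σ ≈ 0 MPa

If the wall were absent the bar would grow by αΔT L = 22.7×10⁻⁶ × 40 × 1500 = 1.362 mm.
This is smaller than the 1.8 mm clearance, so the bar expands freely without reaching the stop — the stress is zero.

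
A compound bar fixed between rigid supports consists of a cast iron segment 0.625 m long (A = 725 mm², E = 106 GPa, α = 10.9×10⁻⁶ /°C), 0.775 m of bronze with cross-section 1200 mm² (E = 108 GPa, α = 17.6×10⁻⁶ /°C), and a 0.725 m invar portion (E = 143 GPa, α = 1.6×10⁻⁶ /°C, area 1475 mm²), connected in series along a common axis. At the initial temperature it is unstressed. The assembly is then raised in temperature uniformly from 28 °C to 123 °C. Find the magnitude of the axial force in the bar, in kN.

P ≈ 117 kN (compressive)

If the supports were absent, the total length change would be Σ αᵢΔT Lᵢ = 10.9×10⁻⁶×95×625 + 17.6×10⁻⁶×95×775 + 1.6×10⁻⁶×95×725 = 2.053 mm.
The rigid supports impose zero overall length change; the single axial force P common to all segments must satisfy P Σ Lᵢ/(AᵢEᵢ) = δ_free.
Σ Lᵢ/(AᵢEᵢ) = 625/(725×106×10³) + 775/(1200×108×10³) + 725/(1475×143×10³) = 1.755×10⁻⁵ mm/N.
P = 2.053 / 1.755×10⁻⁵ = 117000 N = 117 kN, compressive.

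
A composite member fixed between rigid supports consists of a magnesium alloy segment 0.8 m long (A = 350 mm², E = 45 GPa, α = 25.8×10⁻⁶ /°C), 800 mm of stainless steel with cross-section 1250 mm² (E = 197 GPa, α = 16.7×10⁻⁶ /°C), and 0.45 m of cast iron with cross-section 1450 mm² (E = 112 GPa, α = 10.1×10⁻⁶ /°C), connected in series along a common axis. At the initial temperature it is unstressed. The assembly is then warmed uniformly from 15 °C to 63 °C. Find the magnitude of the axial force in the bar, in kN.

P ≈ 32.6 kN (compressive)

If the supports were absent, the total length change would be Σ αᵢΔT Lᵢ = 25.8×10⁻⁶×48×800 + 16.7×10⁻⁶×48×800 + 10.1×10⁻⁶×48×450 = 1.85 mm.
Since the ends are fixed, an axial force P builds up, equal in every segment, with P · Σ Lᵢ/(AᵢEᵢ) = δ_free.
Σ Lᵢ/(AᵢEᵢ) = 800/(350×45×10³) + 800/(1250×197×10³) + 450/(1450×112×10³) = 5.681×10⁻⁵ mm/N.
Hence P = δ_free / Σ(L/AE) = 1.85/5.681×10⁻⁵ = 32.57 kN (compressive).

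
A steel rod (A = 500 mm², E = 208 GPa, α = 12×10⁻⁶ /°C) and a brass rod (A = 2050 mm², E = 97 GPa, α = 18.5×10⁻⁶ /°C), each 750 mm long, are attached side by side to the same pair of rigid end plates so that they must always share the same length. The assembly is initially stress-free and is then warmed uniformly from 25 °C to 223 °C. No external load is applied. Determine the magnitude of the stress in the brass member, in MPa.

Both members must finish at the same length. With the larger α, the brass tends to over-expand; the plates restrain it, putting the brass in compression and the steel in tension. With no external load the two internal forces are equal and opposite, magnitude P.
Compatibility of the two members (thermal + elastic change equal): (α₁ − α₂)ΔT = P·[1/(A₁E₁) + 1/(A₂E₂)].
|α₁ − α₂|·ΔT = 6.5×10⁻⁶ × 198 = 0.001287.
1/(A₁E₁) + 1/(A₂E₂) = 1/(500×208×10³) + 1/(2050×97×10³) = 1.464×10⁻⁸ N⁻¹.
So P = 0.001287 / 1.464×10⁻⁸ = 87.88 kN.
σ_{brass} = P/A₂ = 87880/2050 = 42.87 MPa, compressive.

σ ≈ 42.9 MPa (compressive)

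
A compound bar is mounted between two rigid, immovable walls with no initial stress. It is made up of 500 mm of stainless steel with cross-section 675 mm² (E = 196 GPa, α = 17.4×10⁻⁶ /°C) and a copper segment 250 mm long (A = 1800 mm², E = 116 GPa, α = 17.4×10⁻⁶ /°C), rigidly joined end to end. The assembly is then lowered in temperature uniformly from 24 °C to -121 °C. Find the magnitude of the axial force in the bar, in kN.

P ≈ 380 kN (tensile)

Free thermal contraction of the whole bar: Σ αᵢΔT Lᵢ = 17.4×10⁻⁶×145×500 + 17.4×10⁻⁶×145×250 = 1.892 mm.
The walls prevent any net length change, so an axial force P (same in every segment) develops. Compatibility: P · Σ Lᵢ/(AᵢEᵢ) = δ_free.
The series flexibility is Σ Lᵢ/(AᵢEᵢ) = 500/(675×196×10³) + 250/(1800×116×10³) = 4.977×10⁻⁶ mm/N.
Hence P = δ_free / Σ(L/AE) = 1.892/4.977×10⁻⁶ = 380.2 kN (tensile).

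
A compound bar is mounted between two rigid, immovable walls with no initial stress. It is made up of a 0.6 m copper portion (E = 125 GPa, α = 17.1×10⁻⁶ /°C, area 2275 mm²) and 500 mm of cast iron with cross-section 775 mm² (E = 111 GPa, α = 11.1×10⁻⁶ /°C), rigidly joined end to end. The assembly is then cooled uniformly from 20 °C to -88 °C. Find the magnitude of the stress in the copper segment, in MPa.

If the supports were absent, the total length change would be Σ αᵢΔT Lᵢ = 17.1×10⁻⁶×108×600 + 11.1×10⁻⁶×108×500 = 1.707 mm.
The rigid supports impose zero overall length change; the single axial force P common to all segments must satisfy P Σ Lᵢ/(AᵢEᵢ) = δ_free.
The series flexibility is Σ Lᵢ/(AᵢEᵢ) = 600/(2275×125×10³) + 500/(775×111×10³) = 7.922×10⁻⁶ mm/N.
Hence P = δ_free / Σ(L/AE) = 1.707/7.922×10⁻⁶ = 215.5 kN (tensile).
σ_{copper} = P / A = 215500 / 2275 = 94.74 MPa.

σ ≈ 94.7 MPa (tensile)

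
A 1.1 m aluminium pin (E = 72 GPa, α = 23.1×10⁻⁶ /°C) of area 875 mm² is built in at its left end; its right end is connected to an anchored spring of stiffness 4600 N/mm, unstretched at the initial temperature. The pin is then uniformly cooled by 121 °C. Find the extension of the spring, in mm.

The unrestrained thermal change is αΔT L = 23.1×10⁻⁶ × 121 × 1100 = 3.075 mm.
With a force P in the spring, the elastic change of the pin is PL/(AE) and that of the spring is P/k; compatibility requires their sum to equal δ_free.
P [ L/(AE) + 1/k ] = δ_free → P [ 1100/(875×72×10³) + 1/(4600) ] = 3.075.
P = 3.075 / 0.0002349 = 13090 N.
Spring extension = P/k = 13090/(4600) = 2.846 mm.

δ ≈ 2.85 mm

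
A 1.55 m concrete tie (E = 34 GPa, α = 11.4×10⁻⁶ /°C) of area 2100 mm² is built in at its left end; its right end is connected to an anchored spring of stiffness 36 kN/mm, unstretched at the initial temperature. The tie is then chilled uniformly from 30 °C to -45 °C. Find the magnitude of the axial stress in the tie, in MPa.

σ ≈ 12.8 MPa (tensile)

Free thermal contraction: δ_free = αΔT L = 11.4×10⁻⁶ × 75 × 1550 = 1.325 mm.
Let P be the tensile force in the spring. The tie extends elastically by PL/(AE) and the spring stretches by P/k; together these equal δ_free.
P [ L/(AE) + 1/k ] = δ_free → P [ 1550/(2100×34×10³) + 1/(36×10³) ] = 1.325.
P = 1.325 / 4.949×10⁻⁵ = 26780 N.
σ = P/A = 26780/2100 = 12.75 MPa.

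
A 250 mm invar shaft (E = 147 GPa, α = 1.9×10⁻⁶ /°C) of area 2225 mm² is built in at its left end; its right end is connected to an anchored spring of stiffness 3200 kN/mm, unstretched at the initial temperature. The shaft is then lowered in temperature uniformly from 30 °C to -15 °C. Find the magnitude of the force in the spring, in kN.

The unrestrained thermal change is αΔT L = 1.9×10⁻⁶ × 45 × 250 = 0.02137 mm.
Let P be the tensile force in the spring. The shaft extends elastically by PL/(AE) and the spring stretches by P/k; together these equal δ_free.
P [ L/(AE) + 1/k ] = δ_free → P [ 250/(2225×147×10³) + 1/(3200×10³) ] = 0.02137.
P = 0.02137 / 1.077×10⁻⁶ = 19850 N.

P ≈ 19.8 kN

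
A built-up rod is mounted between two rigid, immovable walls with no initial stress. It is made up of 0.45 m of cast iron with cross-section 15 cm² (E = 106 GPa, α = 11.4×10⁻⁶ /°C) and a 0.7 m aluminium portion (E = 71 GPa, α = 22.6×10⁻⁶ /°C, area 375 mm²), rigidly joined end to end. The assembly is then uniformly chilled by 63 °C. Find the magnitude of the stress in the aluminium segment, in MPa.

σ ≈ 121 MPa (tensile)

With the walls removed the bar would change length by δ_free = Σ αᵢΔT Lᵢ = 11.4×10⁻⁶×63×450 + 22.6×10⁻⁶×63×700 = 1.32 mm.
The walls prevent any net length change, so an axial force P (same in every segment) develops. Compatibility: P · Σ Lᵢ/(AᵢEᵢ) = δ_free.
Σ Lᵢ/(AᵢEᵢ) = 450/(1500×106×10³) + 700/(375×71×10³) = 2.912×10⁻⁵ mm/N.
So P = 1.32 / 2.912×10⁻⁵ = 45.32 kN, tensile.
σ_{aluminium} = P / A = 45320 / 375 = 120.9 MPa.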